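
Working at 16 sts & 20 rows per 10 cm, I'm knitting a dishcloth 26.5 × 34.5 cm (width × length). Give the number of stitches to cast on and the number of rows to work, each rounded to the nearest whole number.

Stitch gauge = 16/10 = 1.6 sts/cm; 26.5 × 1.6 = 42.40 → 42 sts.
Row gauge = 20/10 = 2 rows/cm; 34.5 × 2 = 69.00 → 69 rows.

Cast on 42 stitches and work 69 rows.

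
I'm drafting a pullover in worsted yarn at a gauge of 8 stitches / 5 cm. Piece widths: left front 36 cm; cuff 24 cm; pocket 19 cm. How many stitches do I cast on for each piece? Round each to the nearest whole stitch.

Rate = 8/5 = 1.6 sts per cm.
left front: 36 × 1.6 = 57.60 → 58.
cuff: 24 × 1.6 = 38.40 → 38.
pocket: 19 × 1.6 = 30.40 → 30.

left front 58; cuff 38; pocket 30.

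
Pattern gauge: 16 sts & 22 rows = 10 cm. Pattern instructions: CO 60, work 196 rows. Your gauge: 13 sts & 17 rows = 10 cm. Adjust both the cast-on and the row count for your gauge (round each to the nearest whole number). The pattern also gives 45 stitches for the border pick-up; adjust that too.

Cast on 49 stitches; work 151 rows; border pick-up 37 stitches.

Stitches: 60 × 13/16 = 48.75 → 49.
Rows: 196 × 17/22 = 151.45 → 151.
border pick-up: 45 × 13/16 = 36.56 → 37.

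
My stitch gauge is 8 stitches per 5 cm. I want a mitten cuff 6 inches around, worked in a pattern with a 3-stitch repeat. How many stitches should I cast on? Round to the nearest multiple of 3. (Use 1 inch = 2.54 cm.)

6 in = 6 × 2.54 = 15.24 cm.
8 / 5 = 1.6 sts/cm.
15.24 × 1.6 = 24.38 sts.
→ 24.

Cast on 24 stitches.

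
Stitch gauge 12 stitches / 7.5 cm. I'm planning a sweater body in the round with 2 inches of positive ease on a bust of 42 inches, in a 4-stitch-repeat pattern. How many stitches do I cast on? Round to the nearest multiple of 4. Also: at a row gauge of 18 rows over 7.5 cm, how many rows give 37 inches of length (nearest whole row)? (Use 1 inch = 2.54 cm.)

Finished = 42 + 2 = 44 inches.
44 inches × 2.54 = 111.76 cm.
12/7.5 = 1.6 sts per cm; 111.76 × 1.6 = 178.82 sts.
Nearest multiple of 4 → 180.
37 inches = 93.98 cm; × 2.4 = 225.55 → 226 rows.

Cast on 180 stitches; work 226 rows.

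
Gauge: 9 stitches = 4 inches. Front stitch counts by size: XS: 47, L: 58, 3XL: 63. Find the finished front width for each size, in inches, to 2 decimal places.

XS 20.89 inches; L 25.78 inches; 3XL 28.00 inches.

9/4 = 2.25 sts per in.
XS: 47 / 2.25 = 20.889 → 20.89 in.
L: 58 / 2.25 = 25.778 → 25.78 in.
3XL: 63 / 2.25 = 28.000 → 28.00 in.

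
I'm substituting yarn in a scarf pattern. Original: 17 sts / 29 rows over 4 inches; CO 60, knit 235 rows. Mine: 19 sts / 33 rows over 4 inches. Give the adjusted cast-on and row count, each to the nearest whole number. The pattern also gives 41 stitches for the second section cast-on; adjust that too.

Stitches: 60 × 19/17 = 67.06 → 67.
Rows: 235 × 33/29 = 267.41 → 267.
second section cast-on: 41 × 19/17 = 45.82 → 46.

Cast on 67 stitches; work 267 rows; second section cast-on 46 stitches.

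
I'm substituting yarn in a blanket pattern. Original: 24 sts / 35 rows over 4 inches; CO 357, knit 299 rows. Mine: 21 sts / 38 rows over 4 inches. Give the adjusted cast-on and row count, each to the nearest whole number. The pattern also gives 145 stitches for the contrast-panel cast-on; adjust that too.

Cast on 312 stitches; work 325 rows; contrast-panel cast-on 127 stitches.

Stitches: 357 × 21/24 = 312.38 → 312.
Rows: 299 × 38/35 = 324.63 → 325.
contrast-panel cast-on: 145 × 21/24 = 126.88 → 127.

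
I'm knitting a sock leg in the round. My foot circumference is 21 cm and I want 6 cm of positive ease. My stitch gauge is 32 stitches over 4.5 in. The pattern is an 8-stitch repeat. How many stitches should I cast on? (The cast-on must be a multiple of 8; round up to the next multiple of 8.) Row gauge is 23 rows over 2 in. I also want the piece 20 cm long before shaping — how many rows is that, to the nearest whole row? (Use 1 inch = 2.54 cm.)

Finished = 21 + 6 = 27 cm.
27 cm × 1/2.54 = 10.63 inches.
32/4.5 = 7.111 sts per in; 10.63 × 7.111 = 75.59 sts.
Next multiple of 8 → 80.
20 cm = 7.87 inches; × 11.5 = 90.55 → 91 rows.

Cast on 80 stitches; work 91 rows.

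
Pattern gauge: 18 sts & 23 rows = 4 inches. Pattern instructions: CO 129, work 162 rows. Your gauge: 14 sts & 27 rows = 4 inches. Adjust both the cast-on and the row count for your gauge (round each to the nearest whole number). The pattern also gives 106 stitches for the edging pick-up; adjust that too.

Cast on 100 stitches; work 190 rows; edging pick-up 82 stitches.

Stitches: 129 × 14/18 = 100.33 → 100.
Rows: 162 × 27/23 = 190.17 → 190.
edging pick-up: 106 × 14/18 = 82.44 → 82.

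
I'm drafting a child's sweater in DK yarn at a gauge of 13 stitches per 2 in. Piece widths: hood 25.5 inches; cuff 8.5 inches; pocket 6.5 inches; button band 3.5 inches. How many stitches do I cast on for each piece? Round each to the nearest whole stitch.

hood 166; cuff 55; pocket 42; button band 23.

Rate = 13/2 = 6.5 sts per in.
hood: 25.5 × 6.5 = 165.75 → 166.
cuff: 8.5 × 6.5 = 55.25 → 55.
pocket: 6.5 × 6.5 = 42.25 → 42.
button band: 3.5 × 6.5 = 22.75 → 23.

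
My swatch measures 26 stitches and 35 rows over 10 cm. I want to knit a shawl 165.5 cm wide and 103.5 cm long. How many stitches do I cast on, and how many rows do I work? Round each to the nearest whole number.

Stitch gauge = 26/10 = 2.6 sts/cm; 165.5 × 2.6 = 430.30 → 430 sts.
Row gauge = 35/10 = 3.5 rows/cm; 103.5 × 3.5 = 362.25 → 362 rows.

Cast on 430 stitches and work 362 rows.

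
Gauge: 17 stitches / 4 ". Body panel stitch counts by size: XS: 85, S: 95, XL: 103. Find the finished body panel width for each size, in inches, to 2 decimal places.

17/4 = 4.25 sts per in.
XS: 85 / 4.25 = 20.000 → 20.00 in.
S: 95 / 4.25 = 22.353 → 22.35 in.
XL: 103 / 4.25 = 24.235 → 24.24 in.

XS 20.00 inches; S 22.35 inches; XL 24.24 inches.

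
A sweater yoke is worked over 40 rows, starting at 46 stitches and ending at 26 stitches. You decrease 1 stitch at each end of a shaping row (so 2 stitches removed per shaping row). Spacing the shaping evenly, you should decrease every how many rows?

Stitches to remove: |26 − 46| = 20.
Shaping rows needed: 20 / 2 = 10.
40 rows / 10 = every 4 rows.

Decrease every 4th row.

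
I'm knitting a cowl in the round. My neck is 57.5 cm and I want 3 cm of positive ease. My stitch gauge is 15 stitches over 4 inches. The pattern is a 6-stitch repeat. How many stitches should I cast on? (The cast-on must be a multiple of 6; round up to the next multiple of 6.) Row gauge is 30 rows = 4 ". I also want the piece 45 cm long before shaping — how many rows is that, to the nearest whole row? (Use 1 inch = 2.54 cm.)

Cast on 90 stitches; work 133 rows.

Finished = 57.5 + 3 = 60.5 cm.
60.5 cm × 1/2.54 = 23.82 inches.
15/4 = 3.75 sts per in; 23.82 × 3.75 = 89.32 sts.
Next multiple of 6 → 90.
45 cm = 17.72 inches; × 7.5 = 132.87 → 133 rows.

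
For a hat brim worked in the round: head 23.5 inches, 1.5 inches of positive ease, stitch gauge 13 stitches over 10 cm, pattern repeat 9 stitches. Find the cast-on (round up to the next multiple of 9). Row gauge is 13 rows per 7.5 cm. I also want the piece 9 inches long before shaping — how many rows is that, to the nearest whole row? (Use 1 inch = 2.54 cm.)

Cast on 90 stitches; work 40 rows.

Finished = 23.5 + 1.5 = 25 inches.
25 inches × 2.54 = 63.50 cm.
13/10 = 1.3 sts per cm; 63.50 × 1.3 = 82.55 sts.
Next multiple of 9 → 90.
9 inches = 22.86 cm; × 1.733 = 39.62 → 40 rows.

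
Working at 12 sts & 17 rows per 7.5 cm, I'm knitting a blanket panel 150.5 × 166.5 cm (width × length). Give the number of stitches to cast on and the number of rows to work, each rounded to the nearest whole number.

Cast on 241 stitches and work 377 rows.

Stitch gauge = 12/7.5 = 1.6 sts/cm; 150.5 × 1.6 = 240.80 → 241 sts.
Row gauge = 17/7.5 = 2.267 rows/cm; 166.5 × 2.267 = 377.40 → 377 rows.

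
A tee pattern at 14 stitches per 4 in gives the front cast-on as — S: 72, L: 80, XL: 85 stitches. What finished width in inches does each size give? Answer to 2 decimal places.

14/4 = 3.5 sts per in.
S: 72 / 3.5 = 20.571 → 20.57 in.
L: 80 / 3.5 = 22.857 → 22.86 in.
XL: 85 / 3.5 = 24.286 → 24.29 in.

S 20.57 inches; L 22.86 inches; XL 24.29 inches.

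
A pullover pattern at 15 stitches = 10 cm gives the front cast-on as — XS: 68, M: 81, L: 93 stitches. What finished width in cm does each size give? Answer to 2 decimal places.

XS 45.33 cm; M 54.00 cm; L 62.00 cm.

15/10 = 1.5 sts per cm.
XS: 68 / 1.5 = 45.333 → 45.33 cm.
M: 81 / 1.5 = 54.000 → 54.00 cm.
L: 93 / 1.5 = 62.000 → 62.00 cm.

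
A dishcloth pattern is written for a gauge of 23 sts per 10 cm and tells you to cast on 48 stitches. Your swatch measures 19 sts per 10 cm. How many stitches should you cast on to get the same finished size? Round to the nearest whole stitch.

CO 40 sts.

Scale factor = 19 / 23 = 0.826.
48 × 19 / 23 = 39.65 sts.
→ 40 sts.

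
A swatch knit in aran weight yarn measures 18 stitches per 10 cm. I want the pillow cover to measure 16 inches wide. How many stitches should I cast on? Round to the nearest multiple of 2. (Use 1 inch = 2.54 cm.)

16 in = 40.64 cm.
18 stitches / 10 cm = 1.8 stitches per cm.
40.64 × 1.8 = 73.15 stitches.
Round to nearest multiple of 2 → 74.

CO 74 sts.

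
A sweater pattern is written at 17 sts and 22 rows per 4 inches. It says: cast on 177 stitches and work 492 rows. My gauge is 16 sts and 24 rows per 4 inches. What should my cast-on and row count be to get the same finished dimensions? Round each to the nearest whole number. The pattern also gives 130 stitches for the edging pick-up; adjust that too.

Cast on 167 stitches; work 537 rows; edging pick-up 122 stitches.

Stitches: 177 × 16/17 = 166.59 → 167.
Rows: 492 × 24/22 = 536.73 → 537.
edging pick-up: 130 × 16/17 = 122.35 → 122.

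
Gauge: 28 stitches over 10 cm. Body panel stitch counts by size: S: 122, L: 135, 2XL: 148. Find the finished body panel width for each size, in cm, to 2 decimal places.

S 43.57 cm; L 48.21 cm; 2XL 52.86 cm.

28/10 = 2.8 sts per cm.
S: 122 / 2.8 = 43.571 → 43.57 cm.
L: 135 / 2.8 = 48.214 → 48.21 cm.
2XL: 148 / 2.8 = 52.857 → 52.86 cm.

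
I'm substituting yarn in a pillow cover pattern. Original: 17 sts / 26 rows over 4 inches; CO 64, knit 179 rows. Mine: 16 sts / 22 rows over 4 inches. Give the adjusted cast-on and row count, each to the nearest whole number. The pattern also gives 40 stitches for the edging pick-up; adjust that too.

Cast on 60 stitches; work 151 rows; edging pick-up 38 stitches.

Stitches: 64 × 16/17 = 60.24 → 60.
Rows: 179 × 22/26 = 151.46 → 151.
edging pick-up: 40 × 16/17 = 37.65 → 38.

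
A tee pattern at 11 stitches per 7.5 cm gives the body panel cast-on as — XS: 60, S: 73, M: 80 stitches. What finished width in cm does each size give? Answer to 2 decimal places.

XS 40.91 cm; S 49.77 cm; M 54.55 cm.

11/7.5 = 1.467 sts per cm.
XS: 60 / 1.467 = 40.909 → 40.91 cm.
S: 73 / 1.467 = 49.773 → 49.77 cm.
M: 80 / 1.467 = 54.545 → 54.55 cm.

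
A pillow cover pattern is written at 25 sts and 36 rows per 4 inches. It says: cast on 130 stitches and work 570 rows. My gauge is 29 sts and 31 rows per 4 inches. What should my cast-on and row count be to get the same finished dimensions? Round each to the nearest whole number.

Stitches: 130 × 29/25 = 150.80 → 151.
Rows: 570 × 31/36 = 490.83 → 491.

Cast on 151 stitches; work 491 rows.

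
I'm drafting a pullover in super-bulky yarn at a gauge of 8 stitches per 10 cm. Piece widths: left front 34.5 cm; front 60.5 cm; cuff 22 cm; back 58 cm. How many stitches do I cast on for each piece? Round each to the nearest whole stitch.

left front 28; front 48; cuff 18; back 46.

Rate = 8/10 = 0.8 sts per cm.
left front: 34.5 × 0.8 = 27.60 → 28.
front: 60.5 × 0.8 = 48.40 → 48.
cuff: 22 × 0.8 = 17.60 → 18.
back: 58 × 0.8 = 46.40 → 46.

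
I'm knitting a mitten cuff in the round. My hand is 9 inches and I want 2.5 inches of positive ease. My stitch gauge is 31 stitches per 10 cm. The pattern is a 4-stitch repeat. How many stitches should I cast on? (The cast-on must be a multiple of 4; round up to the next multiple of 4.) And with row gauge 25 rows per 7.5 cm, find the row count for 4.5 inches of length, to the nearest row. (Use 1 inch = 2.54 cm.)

Finished = 9 + 2.5 = 11.5 inches.
11.5 inches × 2.54 = 29.21 cm.
31/10 = 3.1 sts per cm; 29.21 × 3.1 = 90.55 sts.
Next multiple of 4 → 92.
4.5 inches = 11.43 cm; × 3.333 = 38.10 → 38 rows.

Cast on 92 stitches; work 38 rows.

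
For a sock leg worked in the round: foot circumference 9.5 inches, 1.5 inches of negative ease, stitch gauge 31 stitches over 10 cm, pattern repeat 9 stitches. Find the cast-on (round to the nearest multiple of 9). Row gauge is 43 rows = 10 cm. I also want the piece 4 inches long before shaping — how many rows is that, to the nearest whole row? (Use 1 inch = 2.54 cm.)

Cast on 63 stitches; work 44 rows.

Finished = 9.5 − 1.5 = 8 inches.
8 inches × 2.54 = 20.32 cm.
31/10 = 3.1 sts per cm; 20.32 × 3.1 = 62.99 sts.
Nearest multiple of 9 → 63.
4 inches = 10.16 cm; × 4.3 = 43.69 → 44 rows.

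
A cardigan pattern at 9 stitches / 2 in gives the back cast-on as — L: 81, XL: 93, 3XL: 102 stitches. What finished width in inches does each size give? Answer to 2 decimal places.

L 18.00 inches; XL 20.67 inches; 3XL 22.67 inches.

9/2 = 4.5 sts per in.
L: 81 / 4.5 = 18.000 → 18.00 in.
XL: 93 / 4.5 = 20.667 → 20.67 in.
3XL: 102 / 4.5 = 22.667 → 22.67 in.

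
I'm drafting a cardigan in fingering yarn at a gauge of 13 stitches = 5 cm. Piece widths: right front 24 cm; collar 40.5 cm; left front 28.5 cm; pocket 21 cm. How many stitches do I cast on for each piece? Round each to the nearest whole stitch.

Rate = 13/5 = 2.6 sts per cm.
right front: 24 × 2.6 = 62.40 → 62.
collar: 40.5 × 2.6 = 105.30 → 105.
left front: 28.5 × 2.6 = 74.10 → 74.
pocket: 21 × 2.6 = 54.60 → 55.

right front 62; collar 105; left front 74; pocket 55.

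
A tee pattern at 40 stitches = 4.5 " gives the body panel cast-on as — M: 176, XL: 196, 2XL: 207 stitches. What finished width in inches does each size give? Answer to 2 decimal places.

40/4.5 = 8.889 sts per in.
M: 176 / 8.889 = 19.800 → 19.80 in.
XL: 196 / 8.889 = 22.050 → 22.05 in.
2XL: 207 / 8.889 = 23.288 → 23.29 in.

M 19.80 inches; XL 22.05 inches; 2XL 23.29 inches.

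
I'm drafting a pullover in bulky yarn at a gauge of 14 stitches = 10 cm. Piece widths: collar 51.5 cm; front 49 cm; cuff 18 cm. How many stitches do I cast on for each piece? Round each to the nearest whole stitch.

Rate = 14/10 = 1.4 sts per cm.
collar: 51.5 × 1.4 = 72.10 → 72.
front: 49 × 1.4 = 68.60 → 69.
cuff: 18 × 1.4 = 25.20 → 25.

collar 72; front 69; cuff 25.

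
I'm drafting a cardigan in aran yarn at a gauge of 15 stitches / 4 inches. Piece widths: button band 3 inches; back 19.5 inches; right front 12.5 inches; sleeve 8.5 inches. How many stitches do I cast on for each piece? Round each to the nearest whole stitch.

Rate = 15/4 = 3.75 sts per in.
button band: 3 × 3.75 = 11.25 → 11.
back: 19.5 × 3.75 = 73.12 → 73.
right front: 12.5 × 3.75 = 46.88 → 47.
sleeve: 8.5 × 3.75 = 31.88 → 32.

button band 11; back 73; right front 47; sleeve 32.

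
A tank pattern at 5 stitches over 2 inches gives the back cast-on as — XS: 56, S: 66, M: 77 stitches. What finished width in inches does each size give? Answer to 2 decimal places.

XS 22.40 inches; S 26.40 inches; M 30.80 inches.

5/2 = 2.5 sts per in.
XS: 56 / 2.5 = 22.400 → 22.40 in.
S: 66 / 2.5 = 26.400 → 26.40 in.
M: 77 / 2.5 = 30.800 → 30.80 in.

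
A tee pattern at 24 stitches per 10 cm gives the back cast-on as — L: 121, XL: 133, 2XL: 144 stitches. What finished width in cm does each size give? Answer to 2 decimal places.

24/10 = 2.4 sts per cm.
L: 121 / 2.4 = 50.417 → 50.42 cm.
XL: 133 / 2.4 = 55.417 → 55.42 cm.
2XL: 144 / 2.4 = 60.000 → 60.00 cm.

L 50.42 cm; XL 55.42 cm; 2XL 60.00 cm.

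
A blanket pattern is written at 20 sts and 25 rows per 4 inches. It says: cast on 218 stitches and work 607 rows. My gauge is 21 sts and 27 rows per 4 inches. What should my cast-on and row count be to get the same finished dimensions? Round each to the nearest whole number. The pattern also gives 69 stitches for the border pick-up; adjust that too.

Stitches: 218 × 21/20 = 228.90 → 229.
Rows: 607 × 27/25 = 655.56 → 656.
border pick-up: 69 × 21/20 = 72.45 → 72.

Cast on 229 stitches; work 656 rows; border pick-up 72 stitches.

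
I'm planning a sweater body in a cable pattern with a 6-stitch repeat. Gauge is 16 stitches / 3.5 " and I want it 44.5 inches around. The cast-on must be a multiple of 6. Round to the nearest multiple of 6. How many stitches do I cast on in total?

Cast on 204 stitches.

16 / 3.5 = 4.571 sts per inch.
44.5 × 4.571 = 203.43 sts.
Nearest multiple of 6: 204.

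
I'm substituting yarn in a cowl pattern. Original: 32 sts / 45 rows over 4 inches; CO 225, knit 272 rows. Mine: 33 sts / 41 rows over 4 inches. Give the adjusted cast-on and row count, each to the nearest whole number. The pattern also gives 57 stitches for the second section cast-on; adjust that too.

Cast on 232 stitches; work 248 rows; second section cast-on 59 stitches.

Stitches: 225 × 33/32 = 232.03 → 232.
Rows: 272 × 41/45 = 247.82 → 248.
second section cast-on: 57 × 33/32 = 58.78 → 59.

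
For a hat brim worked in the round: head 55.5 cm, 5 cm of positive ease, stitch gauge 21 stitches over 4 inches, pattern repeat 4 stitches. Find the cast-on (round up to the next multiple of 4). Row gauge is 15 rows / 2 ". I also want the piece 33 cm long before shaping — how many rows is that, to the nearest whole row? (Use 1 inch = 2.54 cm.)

Finished = 55.5 + 5 = 60.5 cm.
60.5 cm × 1/2.54 = 23.82 inches.
21/4 = 5.25 sts per in; 23.82 × 5.25 = 125.05 sts.
Next multiple of 4 → 128.
33 cm = 12.99 inches; × 7.5 = 97.44 → 97 rows.

Cast on 128 stitches; work 97 rows.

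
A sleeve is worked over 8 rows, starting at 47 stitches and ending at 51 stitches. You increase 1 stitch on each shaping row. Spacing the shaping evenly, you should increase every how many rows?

Increase every 2nd row.

Stitches to add: |51 − 47| = 4.
Shaping rows needed: 4 / 1 = 4.
8 rows / 4 = every 2 rows.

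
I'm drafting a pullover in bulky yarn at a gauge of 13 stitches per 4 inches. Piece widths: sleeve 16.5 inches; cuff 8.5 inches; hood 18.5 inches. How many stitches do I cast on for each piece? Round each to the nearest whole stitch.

sleeve 54; cuff 28; hood 60.

Rate = 13/4 = 3.25 sts per in.
sleeve: 16.5 × 3.25 = 53.62 → 54.
cuff: 8.5 × 3.25 = 27.62 → 28.
hood: 18.5 × 3.25 = 60.12 → 60.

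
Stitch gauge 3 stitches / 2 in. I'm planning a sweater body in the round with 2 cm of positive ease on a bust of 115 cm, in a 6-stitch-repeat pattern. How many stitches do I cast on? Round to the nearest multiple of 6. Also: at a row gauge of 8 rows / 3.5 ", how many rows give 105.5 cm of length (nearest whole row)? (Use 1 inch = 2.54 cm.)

Finished = 115 + 2 = 117 cm.
117 cm × 1/2.54 = 46.06 inches.
3/2 = 1.5 sts per in; 46.06 × 1.5 = 69.09 sts.
Nearest multiple of 6 → 72.
105.5 cm = 41.54 inches; × 2.286 = 94.94 → 95 rows.

Cast on 72 stitches; work 95 rows.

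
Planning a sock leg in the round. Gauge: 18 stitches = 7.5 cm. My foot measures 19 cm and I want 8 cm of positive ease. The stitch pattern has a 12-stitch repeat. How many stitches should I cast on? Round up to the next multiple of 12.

CO 72 sts.

Finished = 19 + 8 = 27 cm.
18 / 7.5 = 2.4 sts/cm.
27 × 2.4 = 64.80 sts.
Next multiple of 12: 72.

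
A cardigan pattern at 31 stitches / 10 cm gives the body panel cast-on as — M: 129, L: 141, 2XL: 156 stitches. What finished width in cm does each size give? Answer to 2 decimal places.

31/10 = 3.1 sts per cm.
M: 129 / 3.1 = 41.613 → 41.61 cm.
L: 141 / 3.1 = 45.484 → 45.48 cm.
2XL: 156 / 3.1 = 50.323 → 50.32 cm.

M 41.61 cm; L 45.48 cm; 2XL 50.32 cm.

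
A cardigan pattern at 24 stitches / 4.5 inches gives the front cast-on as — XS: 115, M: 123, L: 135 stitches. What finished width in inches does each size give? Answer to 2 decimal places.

XS 21.56 inches; M 23.06 inches; L 25.31 inches.

24/4.5 = 5.333 sts per in.
XS: 115 / 5.333 = 21.562 → 21.56 in.
M: 123 / 5.333 = 23.062 → 23.06 in.
L: 135 / 5.333 = 25.312 → 25.31 in.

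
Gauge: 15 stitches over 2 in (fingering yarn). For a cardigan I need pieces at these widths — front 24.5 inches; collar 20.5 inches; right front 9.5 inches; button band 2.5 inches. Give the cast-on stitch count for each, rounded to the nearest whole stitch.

Rate = 15/2 = 7.5 sts per in.
front: 24.5 × 7.5 = 183.75 → 184.
collar: 20.5 × 7.5 = 153.75 → 154.
right front: 9.5 × 7.5 = 71.25 → 71.
button band: 2.5 × 7.5 = 18.75 → 19.

front 184; collar 154; right front 71; button band 19.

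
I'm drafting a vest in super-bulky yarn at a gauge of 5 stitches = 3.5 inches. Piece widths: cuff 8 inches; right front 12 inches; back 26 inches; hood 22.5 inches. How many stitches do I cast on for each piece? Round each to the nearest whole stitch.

cuff 11; right front 17; back 37; hood 32.

Rate = 5/3.5 = 1.429 sts per in.
cuff: 8 × 1.429 = 11.43 → 11.
right front: 12 × 1.429 = 17.14 → 17.
back: 26 × 1.429 = 37.14 → 37.
hood: 22.5 × 1.429 = 32.14 → 32.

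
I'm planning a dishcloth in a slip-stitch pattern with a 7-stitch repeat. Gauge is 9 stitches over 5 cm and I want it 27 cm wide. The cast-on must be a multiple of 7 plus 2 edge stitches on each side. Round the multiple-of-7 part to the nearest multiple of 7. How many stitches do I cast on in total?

Cast on 46 stitches.

9 / 5 = 1.8 sts per cm.
27 × 1.8 = 48.60 sts.
Less 4 edge sts → 44.60 for the repeat.
Nearest multiple of 7: 42.
Add back 4 edge sts → 46.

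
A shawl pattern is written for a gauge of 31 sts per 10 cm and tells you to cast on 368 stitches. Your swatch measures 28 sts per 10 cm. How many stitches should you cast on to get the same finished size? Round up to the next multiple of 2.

Scale factor = 28 / 31 = 0.903.
368 × 28 / 31 = 332.39 sts.
→ 334 sts.

Cast on 334 stitches.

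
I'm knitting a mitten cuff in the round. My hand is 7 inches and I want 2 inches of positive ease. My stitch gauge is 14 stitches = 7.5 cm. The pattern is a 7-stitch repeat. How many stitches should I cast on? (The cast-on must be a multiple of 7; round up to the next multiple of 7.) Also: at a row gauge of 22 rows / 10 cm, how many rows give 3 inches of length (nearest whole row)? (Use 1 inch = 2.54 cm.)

Finished = 7 + 2 = 9 inches.
9 inches × 2.54 = 22.86 cm.
14/7.5 = 1.867 sts per cm; 22.86 × 1.867 = 42.67 sts.
Next multiple of 7 → 49.
3 inches = 7.62 cm; × 2.2 = 16.76 → 17 rows.

Cast on 49 stitches; work 17 rows.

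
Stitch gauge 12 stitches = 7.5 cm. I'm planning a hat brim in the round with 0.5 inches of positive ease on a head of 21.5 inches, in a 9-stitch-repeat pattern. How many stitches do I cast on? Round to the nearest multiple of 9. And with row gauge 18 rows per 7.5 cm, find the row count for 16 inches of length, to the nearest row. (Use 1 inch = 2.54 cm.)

Finished = 21.5 + 0.5 = 22 inches.
22 inches × 2.54 = 55.88 cm.
12/7.5 = 1.6 sts per cm; 55.88 × 1.6 = 89.41 sts.
Nearest multiple of 9 → 90.
16 inches = 40.64 cm; × 2.4 = 97.54 → 98 rows.

Cast on 90 stitches; work 98 rows.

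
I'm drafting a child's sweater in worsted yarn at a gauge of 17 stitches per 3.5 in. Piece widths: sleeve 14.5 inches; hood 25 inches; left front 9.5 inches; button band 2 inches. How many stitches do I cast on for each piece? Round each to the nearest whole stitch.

Rate = 17/3.5 = 4.857 sts per in.
sleeve: 14.5 × 4.857 = 70.43 → 70.
hood: 25 × 4.857 = 121.43 → 121.
left front: 9.5 × 4.857 = 46.14 → 46.
button band: 2 × 4.857 = 9.71 → 10.

sleeve 70; hood 121; left front 46; button band 10.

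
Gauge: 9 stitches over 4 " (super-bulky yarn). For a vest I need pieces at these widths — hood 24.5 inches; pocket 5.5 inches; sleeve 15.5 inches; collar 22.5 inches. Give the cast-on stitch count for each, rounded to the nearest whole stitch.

hood 55; pocket 12; sleeve 35; collar 51.

Rate = 9/4 = 2.25 sts per in.
hood: 24.5 × 2.25 = 55.12 → 55.
pocket: 5.5 × 2.25 = 12.38 → 12.
sleeve: 15.5 × 2.25 = 34.88 → 35.
collar: 22.5 × 2.25 = 50.62 → 51.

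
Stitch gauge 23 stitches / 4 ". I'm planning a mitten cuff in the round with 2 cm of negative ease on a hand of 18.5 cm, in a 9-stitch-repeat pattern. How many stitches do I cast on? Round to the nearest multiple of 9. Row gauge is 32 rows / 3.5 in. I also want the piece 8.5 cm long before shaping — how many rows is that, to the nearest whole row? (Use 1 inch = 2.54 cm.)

Finished = 18.5 − 2 = 16.5 cm.
16.5 cm × 1/2.54 = 6.50 inches.
23/4 = 5.75 sts per in; 6.50 × 5.75 = 37.35 sts.
Nearest multiple of 9 → 36.
8.5 cm = 3.35 inches; × 9.143 = 30.60 → 31 rows.

Cast on 36 stitches; work 31 rows.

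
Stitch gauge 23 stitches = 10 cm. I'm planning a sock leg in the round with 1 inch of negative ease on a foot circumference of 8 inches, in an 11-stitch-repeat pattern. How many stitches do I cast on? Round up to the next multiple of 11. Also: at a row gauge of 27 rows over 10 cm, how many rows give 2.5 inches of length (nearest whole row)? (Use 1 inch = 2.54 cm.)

Cast on 44 stitches; work 17 rows.

Finished = 8 − 1 = 7 inches.
7 inches × 2.54 = 17.78 cm.
23/10 = 2.3 sts per cm; 17.78 × 2.3 = 40.89 sts.
Next multiple of 11 → 44.
2.5 inches = 6.35 cm; × 2.7 = 17.14 → 17 rows.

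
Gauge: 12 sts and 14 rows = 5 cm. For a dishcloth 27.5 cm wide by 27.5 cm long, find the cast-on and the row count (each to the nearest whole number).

Cast on 66 stitches and work 77 rows.

Stitch gauge = 12/5 = 2.4 sts/cm; 27.5 × 2.4 = 66.00 → 66 sts.
Row gauge = 14/5 = 2.8 rows/cm; 27.5 × 2.8 = 77.00 → 77 rows.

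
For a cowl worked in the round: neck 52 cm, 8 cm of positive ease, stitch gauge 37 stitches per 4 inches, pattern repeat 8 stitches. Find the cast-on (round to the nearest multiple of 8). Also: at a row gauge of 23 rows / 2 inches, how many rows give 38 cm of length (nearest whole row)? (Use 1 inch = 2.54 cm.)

Finished = 52 + 8 = 60 cm.
60 cm × 1/2.54 = 23.62 inches.
37/4 = 9.25 sts per in; 23.62 × 9.25 = 218.50 sts.
Nearest multiple of 8 → 216.
38 cm = 14.96 inches; × 11.5 = 172.05 → 172 rows.

Cast on 216 stitches; work 172 rows.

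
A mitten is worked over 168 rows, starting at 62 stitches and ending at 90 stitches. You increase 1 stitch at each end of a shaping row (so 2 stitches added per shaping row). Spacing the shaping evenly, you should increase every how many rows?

Increase every 12th row.

Stitches to add: |90 − 62| = 28.
Shaping rows needed: 28 / 2 = 14.
168 rows / 14 = every 12 rows.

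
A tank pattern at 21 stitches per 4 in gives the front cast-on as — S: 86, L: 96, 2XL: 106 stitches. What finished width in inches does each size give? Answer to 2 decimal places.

21/4 = 5.25 sts per in.
S: 86 / 5.25 = 16.381 → 16.38 in.
L: 96 / 5.25 = 18.286 → 18.29 in.
2XL: 106 / 5.25 = 20.190 → 20.19 in.

S 16.38 inches; L 18.29 inches; 2XL 20.19 inches.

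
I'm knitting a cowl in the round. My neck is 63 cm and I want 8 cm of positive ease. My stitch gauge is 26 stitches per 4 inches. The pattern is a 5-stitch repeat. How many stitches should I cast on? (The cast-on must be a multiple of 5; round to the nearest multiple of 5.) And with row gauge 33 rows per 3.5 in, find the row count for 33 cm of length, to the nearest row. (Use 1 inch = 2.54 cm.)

Cast on 180 stitches; work 122 rows.

Finished = 63 + 8 = 71 cm.
71 cm × 1/2.54 = 27.95 inches.
26/4 = 6.5 sts per in; 27.95 × 6.5 = 181.69 sts.
Nearest multiple of 5 → 180.
33 cm = 12.99 inches; × 9.429 = 122.50 → 122 rows.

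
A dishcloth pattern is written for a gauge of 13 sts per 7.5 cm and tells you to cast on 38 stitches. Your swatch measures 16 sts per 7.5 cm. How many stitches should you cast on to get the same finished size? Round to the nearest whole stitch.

Cast on 47 stitches.

Scale factor = 16 / 13 = 1.231.
38 × 16 / 13 = 46.77 sts.
→ 47 sts.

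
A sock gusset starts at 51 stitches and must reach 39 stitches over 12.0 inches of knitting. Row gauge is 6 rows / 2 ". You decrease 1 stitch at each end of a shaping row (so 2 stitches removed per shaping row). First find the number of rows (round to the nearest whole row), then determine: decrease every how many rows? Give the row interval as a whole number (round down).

Rows = 12.0 × 3 = 36.0 → 36 rows.
Stitches to remove: 12 → 6 shaping rows (at 2 st each).
36 / 6 = 6.00 → every 6 rows.

Decrease every 6th row.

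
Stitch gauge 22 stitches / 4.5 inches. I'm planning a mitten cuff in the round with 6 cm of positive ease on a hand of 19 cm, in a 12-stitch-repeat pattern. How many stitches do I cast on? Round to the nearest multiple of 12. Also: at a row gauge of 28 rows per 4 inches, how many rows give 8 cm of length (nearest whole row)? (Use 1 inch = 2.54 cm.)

Finished = 19 + 6 = 25 cm.
25 cm × 1/2.54 = 9.84 inches.
22/4.5 = 4.889 sts per in; 9.84 × 4.889 = 48.12 sts.
Nearest multiple of 12 → 48.
8 cm = 3.15 inches; × 7 = 22.05 → 22 rows.

Cast on 48 stitches; work 22 rows.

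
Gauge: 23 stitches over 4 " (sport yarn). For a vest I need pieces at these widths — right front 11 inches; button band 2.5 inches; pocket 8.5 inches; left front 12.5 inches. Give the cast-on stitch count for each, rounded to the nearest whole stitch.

right front 63; button band 14; pocket 49; left front 72.

Rate = 23/4 = 5.75 sts per in.
right front: 11 × 5.75 = 63.25 → 63.
button band: 2.5 × 5.75 = 14.38 → 14.
pocket: 8.5 × 5.75 = 48.88 → 49.
left front: 12.5 × 5.75 = 71.88 → 72.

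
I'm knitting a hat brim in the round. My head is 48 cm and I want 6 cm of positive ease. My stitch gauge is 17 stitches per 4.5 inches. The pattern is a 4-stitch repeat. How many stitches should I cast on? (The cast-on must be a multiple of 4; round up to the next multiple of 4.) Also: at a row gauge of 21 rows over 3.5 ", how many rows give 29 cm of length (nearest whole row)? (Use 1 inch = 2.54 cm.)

Finished = 48 + 6 = 54 cm.
54 cm × 1/2.54 = 21.26 inches.
17/4.5 = 3.778 sts per in; 21.26 × 3.778 = 80.31 sts.
Next multiple of 4 → 84.
29 cm = 11.42 inches; × 6 = 68.50 → 69 rows.

Cast on 84 stitches; work 69 rows.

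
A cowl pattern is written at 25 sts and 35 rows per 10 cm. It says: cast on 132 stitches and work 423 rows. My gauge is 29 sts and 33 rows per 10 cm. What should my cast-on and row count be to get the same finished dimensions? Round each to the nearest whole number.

Stitches: 132 × 29/25 = 153.12 → 153.
Rows: 423 × 33/35 = 398.83 → 399.

Cast on 153 stitches; work 399 rows.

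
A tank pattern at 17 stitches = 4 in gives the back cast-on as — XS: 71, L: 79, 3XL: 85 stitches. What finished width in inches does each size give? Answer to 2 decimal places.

17/4 = 4.25 sts per in.
XS: 71 / 4.25 = 16.706 → 16.71 in.
L: 79 / 4.25 = 18.588 → 18.59 in.
3XL: 85 / 4.25 = 20.000 → 20.00 in.

XS 16.71 inches; L 18.59 inches; 3XL 20.00 inches.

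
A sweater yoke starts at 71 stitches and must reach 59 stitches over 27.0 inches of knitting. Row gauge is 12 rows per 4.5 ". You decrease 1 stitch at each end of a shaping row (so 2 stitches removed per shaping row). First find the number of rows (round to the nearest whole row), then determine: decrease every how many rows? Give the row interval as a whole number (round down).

Decrease every 12th row.

Rows = 27.0 × 2.667 = 72.0 → 72 rows.
Stitches to remove: 12 → 6 shaping rows (at 2 st each).
72 / 6 = 12.00 → every 12 rows.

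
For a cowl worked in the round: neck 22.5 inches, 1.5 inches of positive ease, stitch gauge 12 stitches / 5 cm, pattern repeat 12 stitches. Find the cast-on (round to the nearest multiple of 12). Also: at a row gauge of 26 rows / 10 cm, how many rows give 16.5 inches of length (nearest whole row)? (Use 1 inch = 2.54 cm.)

Finished = 22.5 + 1.5 = 24 inches.
24 inches × 2.54 = 60.96 cm.
12/5 = 2.4 sts per cm; 60.96 × 2.4 = 146.30 sts.
Nearest multiple of 12 → 144.
16.5 inches = 41.91 cm; × 2.6 = 108.97 → 109 rows.

Cast on 144 stitches; work 109 rows.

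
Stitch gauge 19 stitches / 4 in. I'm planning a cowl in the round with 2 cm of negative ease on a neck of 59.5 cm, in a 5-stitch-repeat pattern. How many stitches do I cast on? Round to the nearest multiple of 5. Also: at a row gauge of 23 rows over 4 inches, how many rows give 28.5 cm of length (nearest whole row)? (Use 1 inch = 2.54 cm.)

Finished = 59.5 − 2 = 57.5 cm.
57.5 cm × 1/2.54 = 22.64 inches.
19/4 = 4.75 sts per in; 22.64 × 4.75 = 107.53 sts.
Nearest multiple of 5 → 110.
28.5 cm = 11.22 inches; × 5.75 = 64.52 → 65 rows.

Cast on 110 stitches; work 65 rows.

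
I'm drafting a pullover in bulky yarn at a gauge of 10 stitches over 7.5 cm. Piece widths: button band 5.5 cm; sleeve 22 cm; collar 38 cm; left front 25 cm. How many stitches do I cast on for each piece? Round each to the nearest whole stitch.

button band 7; sleeve 29; collar 51; left front 33.

Rate = 10/7.5 = 1.333 sts per cm.
button band: 5.5 × 1.333 = 7.33 → 7.
sleeve: 22 × 1.333 = 29.33 → 29.
collar: 38 × 1.333 = 50.67 → 51.
left front: 25 × 1.333 = 33.33 → 33.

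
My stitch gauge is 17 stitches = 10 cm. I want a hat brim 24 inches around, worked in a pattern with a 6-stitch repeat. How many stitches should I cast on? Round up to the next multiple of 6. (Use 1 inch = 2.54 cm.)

CO 108 sts.

24 in = 24 × 2.54 = 60.96 cm.
17 / 10 = 1.7 sts/cm.
60.96 × 1.7 = 103.63 sts.
→ 108.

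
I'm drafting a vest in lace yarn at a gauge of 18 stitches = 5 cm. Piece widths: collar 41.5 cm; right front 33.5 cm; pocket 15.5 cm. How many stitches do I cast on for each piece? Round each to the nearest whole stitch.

collar 149; right front 121; pocket 56.

Rate = 18/5 = 3.6 sts per cm.
collar: 41.5 × 3.6 = 149.40 → 149.
right front: 33.5 × 3.6 = 120.60 → 121.
pocket: 15.5 × 3.6 = 55.80 → 56.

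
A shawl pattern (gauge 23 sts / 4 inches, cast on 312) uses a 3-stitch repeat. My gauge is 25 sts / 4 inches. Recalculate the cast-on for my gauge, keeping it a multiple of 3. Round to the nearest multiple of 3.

339 stitches.

312 × 25 / 23 = 339.13.
Nearest multiple of 3: 339.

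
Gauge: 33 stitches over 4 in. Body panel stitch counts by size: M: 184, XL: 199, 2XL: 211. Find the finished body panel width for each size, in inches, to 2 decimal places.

33/4 = 8.25 sts per in.
M: 184 / 8.25 = 22.303 → 22.30 in.
XL: 199 / 8.25 = 24.121 → 24.12 in.
2XL: 211 / 8.25 = 25.576 → 25.58 in.

M 22.30 inches; XL 24.12 inches; 2XL 25.58 inches.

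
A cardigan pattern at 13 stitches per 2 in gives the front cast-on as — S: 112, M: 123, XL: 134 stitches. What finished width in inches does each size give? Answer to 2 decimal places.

13/2 = 6.5 sts per in.
S: 112 / 6.5 = 17.231 → 17.23 in.
M: 123 / 6.5 = 18.923 → 18.92 in.
XL: 134 / 6.5 = 20.615 → 20.62 in.

S 17.23 inches; M 18.92 inches; XL 20.62 inches.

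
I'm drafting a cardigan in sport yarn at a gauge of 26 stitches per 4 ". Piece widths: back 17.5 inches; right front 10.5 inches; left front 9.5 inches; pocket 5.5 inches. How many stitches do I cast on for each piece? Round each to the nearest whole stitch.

back 114; right front 68; left front 62; pocket 36.

Rate = 26/4 = 6.5 sts per in.
back: 17.5 × 6.5 = 113.75 → 114.
right front: 10.5 × 6.5 = 68.25 → 68.
left front: 9.5 × 6.5 = 61.75 → 62.
pocket: 5.5 × 6.5 = 35.75 → 36.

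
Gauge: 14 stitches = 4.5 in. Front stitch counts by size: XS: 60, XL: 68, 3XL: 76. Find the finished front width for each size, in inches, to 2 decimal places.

14/4.5 = 3.111 sts per in.
XS: 60 / 3.111 = 19.286 → 19.29 in.
XL: 68 / 3.111 = 21.857 → 21.86 in.
3XL: 76 / 3.111 = 24.429 → 24.43 in.

XS 19.29 inches; XL 21.86 inches; 3XL 24.43 inches.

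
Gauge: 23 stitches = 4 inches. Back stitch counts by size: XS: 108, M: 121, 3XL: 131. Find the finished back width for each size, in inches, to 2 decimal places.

23/4 = 5.75 sts per in.
XS: 108 / 5.75 = 18.783 → 18.78 in.
M: 121 / 5.75 = 21.043 → 21.04 in.
3XL: 131 / 5.75 = 22.783 → 22.78 in.

XS 18.78 inches; M 21.04 inches; 3XL 22.78 inches.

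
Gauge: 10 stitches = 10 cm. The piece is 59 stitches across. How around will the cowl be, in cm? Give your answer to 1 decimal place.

10 stitches / 10 cm = 1 stitches per cm.
59 / 1 = 59.00 cm.

59.0 cm.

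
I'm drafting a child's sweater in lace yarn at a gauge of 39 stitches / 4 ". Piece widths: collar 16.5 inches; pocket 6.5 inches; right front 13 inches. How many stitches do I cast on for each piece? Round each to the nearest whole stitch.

collar 161; pocket 63; right front 127.

Rate = 39/4 = 9.75 sts per in.
collar: 16.5 × 9.75 = 160.88 → 161.
pocket: 6.5 × 9.75 = 63.38 → 63.
right front: 13 × 9.75 = 126.75 → 127.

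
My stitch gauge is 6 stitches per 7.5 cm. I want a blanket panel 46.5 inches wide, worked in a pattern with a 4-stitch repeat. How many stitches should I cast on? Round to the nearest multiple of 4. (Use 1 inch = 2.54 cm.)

Cast on 96 stitches.

46.5 in = 46.5 × 2.54 = 118.11 cm.
6 / 7.5 = 0.8 sts/cm.
118.11 × 0.8 = 94.49 sts.
→ 96.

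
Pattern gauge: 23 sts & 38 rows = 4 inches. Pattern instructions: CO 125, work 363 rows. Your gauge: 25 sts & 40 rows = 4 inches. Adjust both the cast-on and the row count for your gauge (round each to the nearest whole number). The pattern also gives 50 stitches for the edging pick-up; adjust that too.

Stitches: 125 × 25/23 = 135.87 → 136.
Rows: 363 × 40/38 = 382.11 → 382.
edging pick-up: 50 × 25/23 = 54.35 → 54.

Cast on 136 stitches; work 382 rows; edging pick-up 54 stitches.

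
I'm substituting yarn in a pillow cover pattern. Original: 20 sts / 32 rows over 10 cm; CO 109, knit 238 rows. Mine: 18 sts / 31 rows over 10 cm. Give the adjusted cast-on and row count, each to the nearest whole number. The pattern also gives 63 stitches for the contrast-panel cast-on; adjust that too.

Cast on 98 stitches; work 231 rows; contrast-panel cast-on 57 stitches.

Stitches: 109 × 18/20 = 98.10 → 98.
Rows: 238 × 31/32 = 230.56 → 231.
contrast-panel cast-on: 63 × 18/20 = 56.70 → 57.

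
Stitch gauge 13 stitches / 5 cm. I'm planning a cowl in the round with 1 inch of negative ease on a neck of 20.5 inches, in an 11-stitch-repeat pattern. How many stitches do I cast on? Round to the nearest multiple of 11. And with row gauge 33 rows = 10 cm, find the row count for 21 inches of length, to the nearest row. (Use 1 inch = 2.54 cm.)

Cast on 132 stitches; work 176 rows.

Finished = 20.5 − 1 = 19.5 inches.
19.5 inches × 2.54 = 49.53 cm.
13/5 = 2.6 sts per cm; 49.53 × 2.6 = 128.78 sts.
Nearest multiple of 11 → 132.
21 inches = 53.34 cm; × 3.3 = 176.02 → 176 rows.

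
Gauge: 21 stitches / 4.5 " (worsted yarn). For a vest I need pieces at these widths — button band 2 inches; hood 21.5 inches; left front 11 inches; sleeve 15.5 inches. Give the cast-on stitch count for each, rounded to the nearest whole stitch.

button band 9; hood 100; left front 51; sleeve 72.

Rate = 21/4.5 = 4.667 sts per in.
button band: 2 × 4.667 = 9.33 → 9.
hood: 21.5 × 4.667 = 100.33 → 100.
left front: 11 × 4.667 = 51.33 → 51.
sleeve: 15.5 × 4.667 = 72.33 → 72.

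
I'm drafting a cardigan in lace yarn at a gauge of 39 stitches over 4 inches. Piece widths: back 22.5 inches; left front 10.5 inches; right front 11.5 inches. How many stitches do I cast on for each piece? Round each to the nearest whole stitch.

Rate = 39/4 = 9.75 sts per in.
back: 22.5 × 9.75 = 219.38 → 219.
left front: 10.5 × 9.75 = 102.38 → 102.
right front: 11.5 × 9.75 = 112.12 → 112.

back 219; left front 102; right front 112.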